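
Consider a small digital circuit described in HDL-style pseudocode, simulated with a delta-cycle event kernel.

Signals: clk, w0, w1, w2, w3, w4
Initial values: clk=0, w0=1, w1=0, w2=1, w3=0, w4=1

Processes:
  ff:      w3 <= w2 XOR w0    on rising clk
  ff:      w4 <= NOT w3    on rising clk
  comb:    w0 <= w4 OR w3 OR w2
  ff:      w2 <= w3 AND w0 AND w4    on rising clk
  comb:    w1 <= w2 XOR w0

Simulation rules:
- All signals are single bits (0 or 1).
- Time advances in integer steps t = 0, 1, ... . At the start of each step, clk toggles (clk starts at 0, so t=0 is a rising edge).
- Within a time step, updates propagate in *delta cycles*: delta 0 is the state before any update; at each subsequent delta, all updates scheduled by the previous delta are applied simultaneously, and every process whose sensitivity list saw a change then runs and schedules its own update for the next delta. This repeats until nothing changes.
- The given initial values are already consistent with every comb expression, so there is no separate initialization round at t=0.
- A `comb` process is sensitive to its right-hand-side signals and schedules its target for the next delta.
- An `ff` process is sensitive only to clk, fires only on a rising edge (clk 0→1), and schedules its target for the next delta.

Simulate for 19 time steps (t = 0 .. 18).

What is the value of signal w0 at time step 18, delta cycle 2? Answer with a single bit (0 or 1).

t=0 Δ0: clk=0 w4=1 w2=1 w3=0 w1=0 w0=1
  Δ1: clk:0→1
  Δ2: w2:1→0
  Δ3: w1:0→1
  (3Δ to stable)
t=1 Δ0: clk=1 w4=1 w2=0 w3=0 w1=1 w0=1
  Δ1: clk:1→0
  (1Δ to stable)
t=2 Δ0: clk=0 w4=1 w2=0 w3=0 w1=1 w0=1
  Δ1: clk:0→1
  Δ2: w3:0→1
  (2Δ to stable)
t=3 Δ0: clk=1 w4=1 w2=0 w3=1 w1=1 w0=1
  Δ1: clk:1→0
  (1Δ to stable)
t=4 Δ0: clk=0 w4=1 w2=0 w3=1 w1=1 w0=1
  Δ1: clk:0→1
  Δ2: w4:1→0, w2:0→1
  Δ3: w1:1→0
  (3Δ to stable)
t=5 Δ0: clk=1 w4=0 w2=1 w3=1 w1=0 w0=1
  Δ1: clk:1→0
  (1Δ to stable)
t=6 Δ0: clk=0 w4=0 w2=1 w3=1 w1=0 w0=1
  Δ1: clk:0→1
  Δ2: w2:1→0, w3:1→0
  Δ3: w1:0→1, w0:1→0
  Δ4: w1:1→0
  (4Δ to stable)
t=7 Δ0: clk=1 w4=0 w2=0 w3=0 w1=0 w0=0
  Δ1: clk:1→0
  (1Δ to stable)
t=8 Δ0: clk=0 w4=0 w2=0 w3=0 w1=0 w0=0
  Δ1: clk:0→1
  Δ2: w4:0→1
  Δ3: w0:0→1
  Δ4: w1:0→1
  (4Δ to stable)
t=9 Δ0: clk=1 w4=1 w2=0 w3=0 w1=1 w0=1
  Δ1: clk:1→0
  (1Δ to stable)
t=10 Δ0: clk=0 w4=1 w2=0 w3=0 w1=1 w0=1
  Δ1: clk:0→1
  Δ2: w3:0→1
  (2Δ to stable)
t=11 Δ0: clk=1 w4=1 w2=0 w3=1 w1=1 w0=1
  Δ1: clk:1→0
  (1Δ to stable)
t=12 Δ0: clk=0 w4=1 w2=0 w3=1 w1=1 w0=1
  Δ1: clk:0→1
  Δ2: w4:1→0, w2:0→1
  Δ3: w1:1→0
  (3Δ to stable)
t=13 Δ0: clk=1 w4=0 w2=1 w3=1 w1=0 w0=1
  Δ1: clk:1→0
  (1Δ to stable)
t=14 Δ0: clk=0 w4=0 w2=1 w3=1 w1=0 w0=1
  Δ1: clk:0→1
  Δ2: w2:1→0, w3:1→0
  Δ3: w1:0→1, w0:1→0
  Δ4: w1:1→0
  (4Δ to stable)
t=15 Δ0: clk=1 w4=0 w2=0 w3=0 w1=0 w0=0
  Δ1: clk:1→0
  (1Δ to stable)
t=16 Δ0: clk=0 w4=0 w2=0 w3=0 w1=0 w0=0
  Δ1: clk:0→1
  Δ2: w4:0→1
  Δ3: w0:0→1
  Δ4: w1:0→1
  (4Δ to stable)
t=17 Δ0: clk=1 w4=1 w2=0 w3=0 w1=1 w0=1
  Δ1: clk:1→0
  (1Δ to stable)
t=18 Δ0: clk=0 w4=1 w2=0 w3=0 w1=1 w0=1
  Δ1: clk:0→1
  Δ2: w3:0→1
  (2Δ to stable)

1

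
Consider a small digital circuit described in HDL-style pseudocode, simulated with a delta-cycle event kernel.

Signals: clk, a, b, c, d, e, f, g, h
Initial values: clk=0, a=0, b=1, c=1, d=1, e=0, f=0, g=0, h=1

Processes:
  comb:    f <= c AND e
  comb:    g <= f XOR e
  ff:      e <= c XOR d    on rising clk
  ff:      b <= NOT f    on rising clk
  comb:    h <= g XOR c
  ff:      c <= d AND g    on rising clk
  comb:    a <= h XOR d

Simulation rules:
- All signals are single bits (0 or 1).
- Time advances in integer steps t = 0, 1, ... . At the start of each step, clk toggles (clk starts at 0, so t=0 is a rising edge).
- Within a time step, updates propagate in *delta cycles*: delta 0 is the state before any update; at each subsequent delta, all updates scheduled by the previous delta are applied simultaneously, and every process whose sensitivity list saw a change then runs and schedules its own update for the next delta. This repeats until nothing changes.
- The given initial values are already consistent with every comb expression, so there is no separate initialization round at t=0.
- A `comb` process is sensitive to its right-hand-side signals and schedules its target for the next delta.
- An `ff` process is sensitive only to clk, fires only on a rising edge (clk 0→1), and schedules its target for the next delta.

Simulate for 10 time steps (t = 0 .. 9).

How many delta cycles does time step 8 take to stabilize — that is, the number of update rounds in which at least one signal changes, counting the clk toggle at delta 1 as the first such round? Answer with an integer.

5

t=0 Δ0: a=0 e=0 c=1 g=0 d=1 f=0 b=1 clk=0 h=1
  Δ1: clk:0→1
  Δ2: c:1→0
  Δ3: h:1→0
  Δ4: a:0→1
  (4Δ to stable)
t=1 Δ0: a=1 e=0 c=0 g=0 d=1 f=0 b=1 clk=1 h=0
  Δ1: clk:1→0
  (1Δ to stable)
t=2 Δ0: a=1 e=0 c=0 g=0 d=1 f=0 b=1 clk=0 h=0
  Δ1: clk:0→1
  Δ2: e:0→1
  Δ3: g:0→1
  Δ4: h:0→1
  Δ5: a:1→0
  (5Δ to stable)
t=3 Δ0: a=0 e=1 c=0 g=1 d=1 f=0 b=1 clk=1 h=1
  Δ1: clk:1→0
  (1Δ to stable)
t=4 Δ0: a=0 e=1 c=0 g=1 d=1 f=0 b=1 clk=0 h=1
  Δ1: clk:0→1
  Δ2: c:0→1
  Δ3: f:0→1, h:1→0
  Δ4: a:0→1, g:1→0
  Δ5: h:0→1
  Δ6: a:1→0
  (6Δ to stable)
t=5 Δ0: a=0 e=1 c=1 g=0 d=1 f=1 b=1 clk=1 h=1
  Δ1: clk:1→0
  (1Δ to stable)
t=6 Δ0: a=0 e=1 c=1 g=0 d=1 f=1 b=1 clk=0 h=1
  Δ1: clk:0→1
  Δ2: e:1→0, c:1→0, b:1→0
  Δ3: g:0→1, f:1→0, h:1→0
  Δ4: a:0→1, g:1→0, h:0→1
  Δ5: a:1→0, h:1→0
  Δ6: a:0→1
  (6Δ to stable)
t=7 Δ0: a=1 e=0 c=0 g=0 d=1 f=0 b=0 clk=1 h=0
  Δ1: clk:1→0
  (1Δ to stable)
t=8 Δ0: a=1 e=0 c=0 g=0 d=1 f=0 b=0 clk=0 h=0
  Δ1: clk:0→1
  Δ2: e:0→1, b:0→1
  Δ3: g:0→1
  Δ4: h:0→1
  Δ5: a:1→0
  (5Δ to stable)
t=9 Δ0: a=0 e=1 c=0 g=1 d=1 f=0 b=1 clk=1 h=1
  Δ1: clk:1→0
  (1Δ to stable)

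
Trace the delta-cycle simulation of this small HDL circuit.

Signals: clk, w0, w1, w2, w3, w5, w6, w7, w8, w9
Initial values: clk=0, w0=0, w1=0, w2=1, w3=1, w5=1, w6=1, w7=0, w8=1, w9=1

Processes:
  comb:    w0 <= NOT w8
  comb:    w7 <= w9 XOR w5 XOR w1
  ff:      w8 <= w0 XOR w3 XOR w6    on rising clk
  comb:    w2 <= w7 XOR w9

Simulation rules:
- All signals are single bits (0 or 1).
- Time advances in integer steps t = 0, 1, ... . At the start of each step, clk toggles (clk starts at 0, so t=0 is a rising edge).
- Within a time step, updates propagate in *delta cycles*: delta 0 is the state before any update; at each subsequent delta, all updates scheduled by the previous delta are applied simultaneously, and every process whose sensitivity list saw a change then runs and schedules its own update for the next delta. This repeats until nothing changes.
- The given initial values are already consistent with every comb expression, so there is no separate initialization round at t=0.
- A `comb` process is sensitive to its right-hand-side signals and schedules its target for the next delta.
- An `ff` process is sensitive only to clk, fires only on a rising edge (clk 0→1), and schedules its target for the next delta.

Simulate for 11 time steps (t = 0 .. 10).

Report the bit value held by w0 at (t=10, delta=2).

1

t0.Δ0 clk=0 w2=1 w1=0 w3=1 w9=1 w8=1 w6=1 w5=1 w7=0 w0=0
t0.Δ1 clk=1 w2=1 w1=0 w3=1 w9=1 w8=1 w6=1 w5=1 w7=0 w0=0
t0.Δ2 clk=1 w2=1 w1=0 w3=1 w9=1 w8=0 w6=1 w5=1 w7=0 w0=0
t0.Δ3 clk=1 w2=1 w1=0 w3=1 w9=1 w8=0 w6=1 w5=1 w7=0 w0=1
t1.Δ0 clk=1 w2=1 w1=0 w3=1 w9=1 w8=0 w6=1 w5=1 w7=0 w0=1
t1.Δ1 clk=0 w2=1 w1=0 w3=1 w9=1 w8=0 w6=1 w5=1 w7=0 w0=1
t2.Δ0 clk=0 w2=1 w1=0 w3=1 w9=1 w8=0 w6=1 w5=1 w7=0 w0=1
t2.Δ1 clk=1 w2=1 w1=0 w3=1 w9=1 w8=0 w6=1 w5=1 w7=0 w0=1
t2.Δ2 clk=1 w2=1 w1=0 w3=1 w9=1 w8=1 w6=1 w5=1 w7=0 w0=1
t2.Δ3 clk=1 w2=1 w1=0 w3=1 w9=1 w8=1 w6=1 w5=1 w7=0 w0=0
t3.Δ0 clk=1 w2=1 w1=0 w3=1 w9=1 w8=1 w6=1 w5=1 w7=0 w0=0
t3.Δ1 clk=0 w2=1 w1=0 w3=1 w9=1 w8=1 w6=1 w5=1 w7=0 w0=0
t4.Δ0 clk=0 w2=1 w1=0 w3=1 w9=1 w8=1 w6=1 w5=1 w7=0 w0=0
t4.Δ1 clk=1 w2=1 w1=0 w3=1 w9=1 w8=1 w6=1 w5=1 w7=0 w0=0
t4.Δ2 clk=1 w2=1 w1=0 w3=1 w9=1 w8=0 w6=1 w5=1 w7=0 w0=0
t4.Δ3 clk=1 w2=1 w1=0 w3=1 w9=1 w8=0 w6=1 w5=1 w7=0 w0=1
t5.Δ0 clk=1 w2=1 w1=0 w3=1 w9=1 w8=0 w6=1 w5=1 w7=0 w0=1
t5.Δ1 clk=0 w2=1 w1=0 w3=1 w9=1 w8=0 w6=1 w5=1 w7=0 w0=1
t6.Δ0 clk=0 w2=1 w1=0 w3=1 w9=1 w8=0 w6=1 w5=1 w7=0 w0=1
t6.Δ1 clk=1 w2=1 w1=0 w3=1 w9=1 w8=0 w6=1 w5=1 w7=0 w0=1
t6.Δ2 clk=1 w2=1 w1=0 w3=1 w9=1 w8=1 w6=1 w5=1 w7=0 w0=1
t6.Δ3 clk=1 w2=1 w1=0 w3=1 w9=1 w8=1 w6=1 w5=1 w7=0 w0=0
t7.Δ0 clk=1 w2=1 w1=0 w3=1 w9=1 w8=1 w6=1 w5=1 w7=0 w0=0
t7.Δ1 clk=0 w2=1 w1=0 w3=1 w9=1 w8=1 w6=1 w5=1 w7=0 w0=0
t8.Δ0 clk=0 w2=1 w1=0 w3=1 w9=1 w8=1 w6=1 w5=1 w7=0 w0=0
t8.Δ1 clk=1 w2=1 w1=0 w3=1 w9=1 w8=1 w6=1 w5=1 w7=0 w0=0
t8.Δ2 clk=1 w2=1 w1=0 w3=1 w9=1 w8=0 w6=1 w5=1 w7=0 w0=0
t8.Δ3 clk=1 w2=1 w1=0 w3=1 w9=1 w8=0 w6=1 w5=1 w7=0 w0=1
t9.Δ0 clk=1 w2=1 w1=0 w3=1 w9=1 w8=0 w6=1 w5=1 w7=0 w0=1
t9.Δ1 clk=0 w2=1 w1=0 w3=1 w9=1 w8=0 w6=1 w5=1 w7=0 w0=1
t10.Δ0 clk=0 w2=1 w1=0 w3=1 w9=1 w8=0 w6=1 w5=1 w7=0 w0=1
t10.Δ1 clk=1 w2=1 w1=0 w3=1 w9=1 w8=0 w6=1 w5=1 w7=0 w0=1
t10.Δ2 clk=1 w2=1 w1=0 w3=1 w9=1 w8=1 w6=1 w5=1 w7=0 w0=1
t10.Δ3 clk=1 w2=1 w1=0 w3=1 w9=1 w8=1 w6=1 w5=1 w7=0 w0=0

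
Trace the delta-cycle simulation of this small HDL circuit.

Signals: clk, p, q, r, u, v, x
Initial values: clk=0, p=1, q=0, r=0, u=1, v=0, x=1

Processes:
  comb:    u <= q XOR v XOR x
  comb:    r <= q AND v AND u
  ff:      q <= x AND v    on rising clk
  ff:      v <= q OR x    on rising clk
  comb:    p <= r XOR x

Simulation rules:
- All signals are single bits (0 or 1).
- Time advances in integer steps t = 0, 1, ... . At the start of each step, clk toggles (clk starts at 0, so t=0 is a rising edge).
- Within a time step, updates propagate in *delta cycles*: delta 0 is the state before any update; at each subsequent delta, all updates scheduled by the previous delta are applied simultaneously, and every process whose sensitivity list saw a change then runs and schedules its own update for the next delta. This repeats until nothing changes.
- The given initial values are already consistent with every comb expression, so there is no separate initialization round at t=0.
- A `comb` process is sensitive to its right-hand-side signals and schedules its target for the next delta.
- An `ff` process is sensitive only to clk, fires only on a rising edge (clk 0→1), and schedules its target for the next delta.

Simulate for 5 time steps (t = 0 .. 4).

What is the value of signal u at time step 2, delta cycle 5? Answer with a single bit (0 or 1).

t=0 Δ0: clk=0 x=1 v=0 q=0 p=1 u=1 r=0
  Δ1: clk:0→1
  Δ2: v:0→1
  Δ3: u:1→0
  (3Δ to stable)
t=1 Δ0: clk=1 x=1 v=1 q=0 p=1 u=0 r=0
  Δ1: clk:1→0
  (1Δ to stable)
t=2 Δ0: clk=0 x=1 v=1 q=0 p=1 u=0 r=0
  Δ1: clk:0→1
  Δ2: q:0→1
  Δ3: u:0→1
  Δ4: r:0→1
  Δ5: p:1→0
  (5Δ to stable)
t=3 Δ0: clk=1 x=1 v=1 q=1 p=0 u=1 r=1
  Δ1: clk:1→0
  (1Δ to stable)
t=4 Δ0: clk=0 x=1 v=1 q=1 p=0 u=1 r=1
  Δ1: clk:0→1
  (1Δ to stable)

1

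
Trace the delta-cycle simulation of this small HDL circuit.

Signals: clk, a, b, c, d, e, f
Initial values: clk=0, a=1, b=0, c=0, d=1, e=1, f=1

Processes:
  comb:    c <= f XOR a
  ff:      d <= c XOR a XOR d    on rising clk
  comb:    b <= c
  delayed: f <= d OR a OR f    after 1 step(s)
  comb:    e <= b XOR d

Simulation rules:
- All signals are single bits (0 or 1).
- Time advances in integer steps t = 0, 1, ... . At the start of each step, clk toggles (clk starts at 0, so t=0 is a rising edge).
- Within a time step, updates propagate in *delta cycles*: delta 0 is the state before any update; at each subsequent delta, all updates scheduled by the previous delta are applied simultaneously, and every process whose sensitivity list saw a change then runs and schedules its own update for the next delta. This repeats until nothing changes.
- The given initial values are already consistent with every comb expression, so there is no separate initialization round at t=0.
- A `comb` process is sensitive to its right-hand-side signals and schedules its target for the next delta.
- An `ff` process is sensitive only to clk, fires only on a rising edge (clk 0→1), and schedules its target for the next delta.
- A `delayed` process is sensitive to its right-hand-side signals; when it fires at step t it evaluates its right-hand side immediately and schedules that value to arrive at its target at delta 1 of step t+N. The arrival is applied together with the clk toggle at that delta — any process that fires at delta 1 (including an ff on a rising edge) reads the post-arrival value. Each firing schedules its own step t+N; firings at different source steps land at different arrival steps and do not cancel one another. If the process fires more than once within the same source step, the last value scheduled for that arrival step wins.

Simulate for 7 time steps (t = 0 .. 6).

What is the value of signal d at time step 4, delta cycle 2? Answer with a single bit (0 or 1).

0

t=0 Δ0: f=1 c=0 clk=0 a=1 e=1 d=1 b=0
  Δ1: clk:0→1
  Δ2: d:1→0
  Δ3: e:1→0
  (3Δ to stable)
t=1 Δ0: f=1 c=0 clk=1 a=1 e=0 d=0 b=0
  Δ1: clk:1→0
  (1Δ to stable)
t=2 Δ0: f=1 c=0 clk=0 a=1 e=0 d=0 b=0
  Δ1: clk:0→1
  Δ2: d:0→1
  Δ3: e:0→1
  (3Δ to stable)
t=3 Δ0: f=1 c=0 clk=1 a=1 e=1 d=1 b=0
  Δ1: clk:1→0
  (1Δ to stable)
t=4 Δ0: f=1 c=0 clk=0 a=1 e=1 d=1 b=0
  Δ1: clk:0→1
  Δ2: d:1→0
  Δ3: e:1→0
  (3Δ to stable)
t=5 Δ0: f=1 c=0 clk=1 a=1 e=0 d=0 b=0
  Δ1: clk:1→0
  (1Δ to stable)
t=6 Δ0: f=1 c=0 clk=0 a=1 e=0 d=0 b=0
  Δ1: clk:0→1
  Δ2: d:0→1
  Δ3: e:0→1
  (3Δ to stable)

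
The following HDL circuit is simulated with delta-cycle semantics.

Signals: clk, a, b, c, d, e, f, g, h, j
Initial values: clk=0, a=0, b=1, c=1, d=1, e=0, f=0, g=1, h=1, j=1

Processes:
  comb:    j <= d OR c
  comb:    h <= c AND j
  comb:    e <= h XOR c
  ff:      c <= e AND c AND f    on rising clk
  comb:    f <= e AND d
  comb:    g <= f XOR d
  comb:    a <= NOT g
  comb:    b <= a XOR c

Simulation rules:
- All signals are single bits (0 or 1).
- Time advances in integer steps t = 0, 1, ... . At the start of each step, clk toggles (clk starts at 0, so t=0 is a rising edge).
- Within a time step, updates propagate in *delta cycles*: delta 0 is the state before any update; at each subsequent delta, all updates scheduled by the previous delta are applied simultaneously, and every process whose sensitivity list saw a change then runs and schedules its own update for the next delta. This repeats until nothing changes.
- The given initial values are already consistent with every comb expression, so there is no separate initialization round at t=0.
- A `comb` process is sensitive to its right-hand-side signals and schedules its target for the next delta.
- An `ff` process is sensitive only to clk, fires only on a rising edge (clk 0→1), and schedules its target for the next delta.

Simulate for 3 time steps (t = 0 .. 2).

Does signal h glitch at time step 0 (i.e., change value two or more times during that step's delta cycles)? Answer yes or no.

no

t=0 Δ0: c=1 b=1 d=1 e=0 h=1 clk=0 g=1 a=0 j=1 f=0
  Δ1: clk:0→1
  Δ2: c:1→0
  Δ3: b:1→0, e:0→1, h:1→0
  Δ4: e:1→0, f:0→1
  Δ5: g:1→0, f:1→0
  Δ6: g:0→1, a:0→1
  Δ7: b:0→1, a:1→0
  Δ8: b:1→0
  (8Δ to stable)
t=1 Δ0: c=0 b=0 d=1 e=0 h=0 clk=1 g=1 a=0 j=1 f=0
  Δ1: clk:1→0
  (1Δ to stable)
t=2 Δ0: c=0 b=0 d=1 e=0 h=0 clk=0 g=1 a=0 j=1 f=0
  Δ1: clk:0→1
  (1Δ to stable)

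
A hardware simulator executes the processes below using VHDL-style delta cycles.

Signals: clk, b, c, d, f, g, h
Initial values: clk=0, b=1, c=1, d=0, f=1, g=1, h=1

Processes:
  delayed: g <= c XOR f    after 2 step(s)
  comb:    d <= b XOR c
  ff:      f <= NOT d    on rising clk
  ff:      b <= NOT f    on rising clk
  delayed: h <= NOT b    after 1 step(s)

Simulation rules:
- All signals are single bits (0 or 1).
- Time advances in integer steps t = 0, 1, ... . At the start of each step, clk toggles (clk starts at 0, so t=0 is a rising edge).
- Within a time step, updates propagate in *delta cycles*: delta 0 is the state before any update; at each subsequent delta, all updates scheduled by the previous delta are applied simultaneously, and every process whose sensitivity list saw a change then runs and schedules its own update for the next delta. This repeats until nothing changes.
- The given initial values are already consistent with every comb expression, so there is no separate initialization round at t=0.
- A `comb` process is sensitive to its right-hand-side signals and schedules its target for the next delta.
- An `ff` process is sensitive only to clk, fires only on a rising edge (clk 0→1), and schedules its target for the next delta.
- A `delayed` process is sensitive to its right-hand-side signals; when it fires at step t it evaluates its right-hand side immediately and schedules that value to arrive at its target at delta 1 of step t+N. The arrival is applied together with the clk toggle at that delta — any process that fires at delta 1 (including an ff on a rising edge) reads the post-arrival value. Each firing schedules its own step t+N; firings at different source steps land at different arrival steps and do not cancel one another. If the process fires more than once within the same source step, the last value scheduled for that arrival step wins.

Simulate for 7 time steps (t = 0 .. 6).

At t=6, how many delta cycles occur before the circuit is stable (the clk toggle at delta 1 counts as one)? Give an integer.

2

t=0 Δ0: f=1 d=0 clk=0 b=1 g=1 c=1 h=1
  Δ1: clk:0→1
  Δ2: b:1→0
  Δ3: d:0→1
  (3Δ to stable)
t=1 Δ0: f=1 d=1 clk=1 b=0 g=1 c=1 h=1
  Δ1: clk:1→0
  (1Δ to stable)
t=2 Δ0: f=1 d=1 clk=0 b=0 g=1 c=1 h=1
  Δ1: clk:0→1
  Δ2: f:1→0
  (2Δ to stable)
t=3 Δ0: f=0 d=1 clk=1 b=0 g=1 c=1 h=1
  Δ1: clk:1→0
  (1Δ to stable)
t=4 Δ0: f=0 d=1 clk=0 b=0 g=1 c=1 h=1
  Δ1: clk:0→1
  Δ2: b:0→1
  Δ3: d:1→0
  (3Δ to stable)
t=5 Δ0: f=0 d=0 clk=1 b=1 g=1 c=1 h=1
  Δ1: clk:1→0, h:1→0
  (1Δ to stable)
t=6 Δ0: f=0 d=0 clk=0 b=1 g=1 c=1 h=0
  Δ1: clk:0→1
  Δ2: f:0→1
  (2Δ to stable)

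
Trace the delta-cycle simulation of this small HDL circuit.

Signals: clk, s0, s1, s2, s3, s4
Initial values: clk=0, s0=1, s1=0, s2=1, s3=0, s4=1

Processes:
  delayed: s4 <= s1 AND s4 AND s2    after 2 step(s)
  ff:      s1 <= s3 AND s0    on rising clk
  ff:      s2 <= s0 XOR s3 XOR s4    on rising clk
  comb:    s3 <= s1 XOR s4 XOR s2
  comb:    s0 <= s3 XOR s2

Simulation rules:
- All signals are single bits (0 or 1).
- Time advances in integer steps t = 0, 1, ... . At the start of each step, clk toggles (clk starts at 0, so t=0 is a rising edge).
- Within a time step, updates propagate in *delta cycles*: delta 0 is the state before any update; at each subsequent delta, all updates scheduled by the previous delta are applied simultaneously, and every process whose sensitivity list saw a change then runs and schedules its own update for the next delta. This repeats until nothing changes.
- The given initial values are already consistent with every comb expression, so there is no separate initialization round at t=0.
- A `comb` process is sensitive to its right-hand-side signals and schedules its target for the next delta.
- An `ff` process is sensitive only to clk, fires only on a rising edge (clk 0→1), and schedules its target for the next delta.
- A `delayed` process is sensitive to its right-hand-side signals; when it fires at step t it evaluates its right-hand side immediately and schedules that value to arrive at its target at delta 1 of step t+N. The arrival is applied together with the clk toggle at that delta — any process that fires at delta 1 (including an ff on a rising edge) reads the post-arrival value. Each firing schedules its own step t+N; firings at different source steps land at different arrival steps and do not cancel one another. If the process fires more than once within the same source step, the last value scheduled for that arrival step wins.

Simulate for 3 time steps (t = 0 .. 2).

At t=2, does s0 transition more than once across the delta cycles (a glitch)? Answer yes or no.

yes

t=0 Δ0: s2=1 s0=1 s3=0 s1=0 clk=0 s4=1
  Δ1: clk:0→1
  Δ2: s2:1→0
  Δ3: s0:1→0, s3:0→1
  Δ4: s0:0→1
  (4Δ to stable)
t=1 Δ0: s2=0 s0=1 s3=1 s1=0 clk=1 s4=1
  Δ1: clk:1→0
  (1Δ to stable)
t=2 Δ0: s2=0 s0=1 s3=1 s1=0 clk=0 s4=1
  Δ1: clk:0→1, s4:1→0
  Δ2: s3:1→0, s1:0→1
  Δ3: s0:1→0, s3:0→1
  Δ4: s0:0→1
  (4Δ to stable)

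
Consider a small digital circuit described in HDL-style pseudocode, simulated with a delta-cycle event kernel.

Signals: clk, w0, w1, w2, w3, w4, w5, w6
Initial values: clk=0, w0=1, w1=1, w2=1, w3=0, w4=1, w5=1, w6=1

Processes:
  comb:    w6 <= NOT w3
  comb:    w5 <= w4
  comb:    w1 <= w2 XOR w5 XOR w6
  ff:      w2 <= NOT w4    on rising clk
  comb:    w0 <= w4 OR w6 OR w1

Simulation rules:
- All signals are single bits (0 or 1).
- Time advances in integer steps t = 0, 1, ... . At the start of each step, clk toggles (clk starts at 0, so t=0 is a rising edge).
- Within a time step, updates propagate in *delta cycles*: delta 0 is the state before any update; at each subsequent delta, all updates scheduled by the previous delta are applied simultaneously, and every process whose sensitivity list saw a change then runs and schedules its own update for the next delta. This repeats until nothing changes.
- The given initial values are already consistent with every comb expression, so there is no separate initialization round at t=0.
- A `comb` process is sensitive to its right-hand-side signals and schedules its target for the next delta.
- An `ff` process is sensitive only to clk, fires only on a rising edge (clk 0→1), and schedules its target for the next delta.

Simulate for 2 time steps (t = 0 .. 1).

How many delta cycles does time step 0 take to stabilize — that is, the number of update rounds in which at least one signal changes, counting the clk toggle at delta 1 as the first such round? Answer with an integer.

t0.Δ0 w1=1 clk=0 w5=1 w4=1 w0=1 w6=1 w3=0 w2=1
t0.Δ1 w1=1 clk=1 w5=1 w4=1 w0=1 w6=1 w3=0 w2=1
t0.Δ2 w1=1 clk=1 w5=1 w4=1 w0=1 w6=1 w3=0 w2=0
t0.Δ3 w1=0 clk=1 w5=1 w4=1 w0=1 w6=1 w3=0 w2=0
t1.Δ0 w1=0 clk=1 w5=1 w4=1 w0=1 w6=1 w3=0 w2=0
t1.Δ1 w1=0 clk=0 w5=1 w4=1 w0=1 w6=1 w3=0 w2=0

3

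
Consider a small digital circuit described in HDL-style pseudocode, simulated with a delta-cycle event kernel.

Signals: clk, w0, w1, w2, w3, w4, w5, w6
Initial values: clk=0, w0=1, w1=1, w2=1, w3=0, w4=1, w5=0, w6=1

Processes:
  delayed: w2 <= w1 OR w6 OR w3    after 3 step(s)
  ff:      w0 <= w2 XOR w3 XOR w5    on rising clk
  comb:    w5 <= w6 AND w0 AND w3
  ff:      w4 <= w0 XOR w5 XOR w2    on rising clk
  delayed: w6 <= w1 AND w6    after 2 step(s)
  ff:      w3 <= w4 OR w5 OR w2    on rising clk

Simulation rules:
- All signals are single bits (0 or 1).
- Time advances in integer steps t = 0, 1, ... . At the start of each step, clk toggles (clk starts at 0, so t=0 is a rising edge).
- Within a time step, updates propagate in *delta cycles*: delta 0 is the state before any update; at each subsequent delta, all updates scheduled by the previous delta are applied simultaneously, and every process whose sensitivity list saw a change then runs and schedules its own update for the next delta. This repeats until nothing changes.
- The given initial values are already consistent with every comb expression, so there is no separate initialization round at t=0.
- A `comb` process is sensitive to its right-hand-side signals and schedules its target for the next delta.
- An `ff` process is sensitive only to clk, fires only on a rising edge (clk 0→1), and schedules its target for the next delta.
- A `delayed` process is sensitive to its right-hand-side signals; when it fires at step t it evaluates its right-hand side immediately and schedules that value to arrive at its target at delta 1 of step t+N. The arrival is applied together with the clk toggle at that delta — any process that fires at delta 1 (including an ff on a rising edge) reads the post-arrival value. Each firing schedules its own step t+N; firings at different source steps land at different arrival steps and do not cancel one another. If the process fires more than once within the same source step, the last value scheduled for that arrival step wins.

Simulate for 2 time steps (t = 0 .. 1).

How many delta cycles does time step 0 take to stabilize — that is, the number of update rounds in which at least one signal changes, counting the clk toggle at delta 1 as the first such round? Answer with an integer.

t0.Δ0 w3=0 clk=0 w4=1 w1=1 w0=1 w5=0 w6=1 w2=1
t0.Δ1 w3=0 clk=1 w4=1 w1=1 w0=1 w5=0 w6=1 w2=1
t0.Δ2 w3=1 clk=1 w4=0 w1=1 w0=1 w5=0 w6=1 w2=1
t0.Δ3 w3=1 clk=1 w4=0 w1=1 w0=1 w5=1 w6=1 w2=1
t1.Δ0 w3=1 clk=1 w4=0 w1=1 w0=1 w5=1 w6=1 w2=1
t1.Δ1 w3=1 clk=0 w4=0 w1=1 w0=1 w5=1 w6=1 w2=1

3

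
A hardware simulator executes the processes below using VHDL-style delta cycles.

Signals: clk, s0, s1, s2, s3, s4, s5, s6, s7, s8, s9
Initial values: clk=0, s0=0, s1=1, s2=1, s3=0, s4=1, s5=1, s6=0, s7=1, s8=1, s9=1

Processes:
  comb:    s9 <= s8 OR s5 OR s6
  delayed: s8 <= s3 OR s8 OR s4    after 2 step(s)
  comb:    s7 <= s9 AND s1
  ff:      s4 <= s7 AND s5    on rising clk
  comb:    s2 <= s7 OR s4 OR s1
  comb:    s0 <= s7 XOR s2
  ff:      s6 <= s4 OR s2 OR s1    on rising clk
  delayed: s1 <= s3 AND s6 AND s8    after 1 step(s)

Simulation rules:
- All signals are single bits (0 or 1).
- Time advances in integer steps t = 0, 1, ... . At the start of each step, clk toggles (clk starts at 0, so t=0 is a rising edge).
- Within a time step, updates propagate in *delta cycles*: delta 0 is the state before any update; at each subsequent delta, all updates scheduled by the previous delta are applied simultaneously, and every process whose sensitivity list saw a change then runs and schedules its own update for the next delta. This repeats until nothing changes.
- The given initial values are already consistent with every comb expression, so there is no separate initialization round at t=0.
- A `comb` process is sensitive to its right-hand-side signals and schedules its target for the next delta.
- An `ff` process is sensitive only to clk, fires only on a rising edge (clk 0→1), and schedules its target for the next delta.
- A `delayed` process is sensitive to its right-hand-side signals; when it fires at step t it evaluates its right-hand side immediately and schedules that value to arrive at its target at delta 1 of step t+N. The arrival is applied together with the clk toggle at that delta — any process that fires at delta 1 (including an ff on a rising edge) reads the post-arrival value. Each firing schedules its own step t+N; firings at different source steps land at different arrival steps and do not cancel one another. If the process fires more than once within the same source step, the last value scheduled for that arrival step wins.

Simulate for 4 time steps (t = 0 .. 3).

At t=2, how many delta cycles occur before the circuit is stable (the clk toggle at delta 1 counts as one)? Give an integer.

t0.Δ0 s2=1 s8=1 s4=1 s7=1 s1=1 s9=1 s6=0 clk=0 s5=1 s0=0 s3=0
t0.Δ1 s2=1 s8=1 s4=1 s7=1 s1=1 s9=1 s6=0 clk=1 s5=1 s0=0 s3=0
t0.Δ2 s2=1 s8=1 s4=1 s7=1 s1=1 s9=1 s6=1 clk=1 s5=1 s0=0 s3=0
t1.Δ0 s2=1 s8=1 s4=1 s7=1 s1=1 s9=1 s6=1 clk=1 s5=1 s0=0 s3=0
t1.Δ1 s2=1 s8=1 s4=1 s7=1 s1=0 s9=1 s6=1 clk=0 s5=1 s0=0 s3=0
t1.Δ2 s2=1 s8=1 s4=1 s7=0 s1=0 s9=1 s6=1 clk=0 s5=1 s0=0 s3=0
t1.Δ3 s2=1 s8=1 s4=1 s7=0 s1=0 s9=1 s6=1 clk=0 s5=1 s0=1 s3=0
t2.Δ0 s2=1 s8=1 s4=1 s7=0 s1=0 s9=1 s6=1 clk=0 s5=1 s0=1 s3=0
t2.Δ1 s2=1 s8=1 s4=1 s7=0 s1=0 s9=1 s6=1 clk=1 s5=1 s0=1 s3=0
t2.Δ2 s2=1 s8=1 s4=0 s7=0 s1=0 s9=1 s6=1 clk=1 s5=1 s0=1 s3=0
t2.Δ3 s2=0 s8=1 s4=0 s7=0 s1=0 s9=1 s6=1 clk=1 s5=1 s0=1 s3=0
t2.Δ4 s2=0 s8=1 s4=0 s7=0 s1=0 s9=1 s6=1 clk=1 s5=1 s0=0 s3=0
t3.Δ0 s2=0 s8=1 s4=0 s7=0 s1=0 s9=1 s6=1 clk=1 s5=1 s0=0 s3=0
t3.Δ1 s2=0 s8=1 s4=0 s7=0 s1=0 s9=1 s6=1 clk=0 s5=1 s0=0 s3=0

4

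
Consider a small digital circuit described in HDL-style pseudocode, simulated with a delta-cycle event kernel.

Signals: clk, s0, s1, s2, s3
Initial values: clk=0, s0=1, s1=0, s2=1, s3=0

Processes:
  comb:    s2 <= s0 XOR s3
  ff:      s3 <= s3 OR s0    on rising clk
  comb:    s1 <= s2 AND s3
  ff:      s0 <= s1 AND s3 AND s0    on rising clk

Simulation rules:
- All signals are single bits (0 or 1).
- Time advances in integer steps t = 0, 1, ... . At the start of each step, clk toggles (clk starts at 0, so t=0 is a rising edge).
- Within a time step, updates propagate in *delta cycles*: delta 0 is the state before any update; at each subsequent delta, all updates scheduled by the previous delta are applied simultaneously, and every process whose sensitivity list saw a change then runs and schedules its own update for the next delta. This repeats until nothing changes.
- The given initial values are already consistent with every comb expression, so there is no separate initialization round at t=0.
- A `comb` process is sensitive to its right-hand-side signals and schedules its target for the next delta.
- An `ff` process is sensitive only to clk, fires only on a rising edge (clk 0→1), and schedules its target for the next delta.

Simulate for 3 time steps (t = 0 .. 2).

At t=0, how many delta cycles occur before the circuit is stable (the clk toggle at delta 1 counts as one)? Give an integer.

3

t0.Δ0 s1=0 s3=0 s2=1 clk=0 s0=1
t0.Δ1 s1=0 s3=0 s2=1 clk=1 s0=1
t0.Δ2 s1=0 s3=1 s2=1 clk=1 s0=0
t0.Δ3 s1=1 s3=1 s2=1 clk=1 s0=0
t1.Δ0 s1=1 s3=1 s2=1 clk=1 s0=0
t1.Δ1 s1=1 s3=1 s2=1 clk=0 s0=0
t2.Δ0 s1=1 s3=1 s2=1 clk=0 s0=0
t2.Δ1 s1=1 s3=1 s2=1 clk=1 s0=0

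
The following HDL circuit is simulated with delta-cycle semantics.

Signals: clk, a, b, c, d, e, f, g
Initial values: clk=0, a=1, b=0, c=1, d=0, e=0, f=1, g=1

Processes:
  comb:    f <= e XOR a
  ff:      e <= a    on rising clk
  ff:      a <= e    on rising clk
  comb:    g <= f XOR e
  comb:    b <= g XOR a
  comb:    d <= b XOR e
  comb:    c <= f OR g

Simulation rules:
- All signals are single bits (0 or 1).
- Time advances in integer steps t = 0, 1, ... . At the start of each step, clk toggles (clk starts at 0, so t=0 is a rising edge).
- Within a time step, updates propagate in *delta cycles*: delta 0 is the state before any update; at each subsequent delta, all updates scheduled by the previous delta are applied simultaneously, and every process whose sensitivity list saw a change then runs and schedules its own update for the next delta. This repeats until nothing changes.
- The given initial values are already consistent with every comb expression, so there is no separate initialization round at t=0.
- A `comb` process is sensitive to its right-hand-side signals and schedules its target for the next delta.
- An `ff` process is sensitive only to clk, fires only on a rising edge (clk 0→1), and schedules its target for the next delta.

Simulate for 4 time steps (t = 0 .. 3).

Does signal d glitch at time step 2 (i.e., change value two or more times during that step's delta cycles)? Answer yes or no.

[bits: clk,c,f,b,a,d,g,e]
t=0: Δ0=01101010 Δ1=11101010 Δ2=11100011 Δ3=11110101 Δ4=11100001 Δ5=11100101 | 5Δ
t=1: Δ0=11100101 Δ1=01100101 | 1Δ
t=2: Δ0=01100101 Δ1=11100101 Δ2=11101100 Δ3=11111010 Δ4=11101110 Δ5=11101010 | 5Δ
t=3: Δ0=11101010 Δ1=01101010 | 1Δ

yes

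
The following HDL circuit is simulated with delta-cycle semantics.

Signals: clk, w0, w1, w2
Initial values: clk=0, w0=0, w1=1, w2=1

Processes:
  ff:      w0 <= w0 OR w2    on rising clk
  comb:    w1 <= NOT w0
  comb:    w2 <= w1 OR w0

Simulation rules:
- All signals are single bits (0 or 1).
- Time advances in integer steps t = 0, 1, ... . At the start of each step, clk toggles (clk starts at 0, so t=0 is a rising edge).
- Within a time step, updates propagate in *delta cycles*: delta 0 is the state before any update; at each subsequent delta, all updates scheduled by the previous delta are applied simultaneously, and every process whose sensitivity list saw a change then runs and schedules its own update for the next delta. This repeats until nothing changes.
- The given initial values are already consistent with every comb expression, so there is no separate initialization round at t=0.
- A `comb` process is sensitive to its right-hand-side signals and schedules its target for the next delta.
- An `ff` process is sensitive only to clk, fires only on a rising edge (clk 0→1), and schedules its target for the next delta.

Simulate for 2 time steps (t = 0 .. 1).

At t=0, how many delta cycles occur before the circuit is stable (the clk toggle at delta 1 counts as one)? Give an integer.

t=0 Δ0: w1=1 w0=0 clk=0 w2=1
  Δ1: clk:0→1
  Δ2: w0:0→1
  Δ3: w1:1→0
  (3Δ to stable)
t=1 Δ0: w1=0 w0=1 clk=1 w2=1
  Δ1: clk:1→0
  (1Δ to stable)

3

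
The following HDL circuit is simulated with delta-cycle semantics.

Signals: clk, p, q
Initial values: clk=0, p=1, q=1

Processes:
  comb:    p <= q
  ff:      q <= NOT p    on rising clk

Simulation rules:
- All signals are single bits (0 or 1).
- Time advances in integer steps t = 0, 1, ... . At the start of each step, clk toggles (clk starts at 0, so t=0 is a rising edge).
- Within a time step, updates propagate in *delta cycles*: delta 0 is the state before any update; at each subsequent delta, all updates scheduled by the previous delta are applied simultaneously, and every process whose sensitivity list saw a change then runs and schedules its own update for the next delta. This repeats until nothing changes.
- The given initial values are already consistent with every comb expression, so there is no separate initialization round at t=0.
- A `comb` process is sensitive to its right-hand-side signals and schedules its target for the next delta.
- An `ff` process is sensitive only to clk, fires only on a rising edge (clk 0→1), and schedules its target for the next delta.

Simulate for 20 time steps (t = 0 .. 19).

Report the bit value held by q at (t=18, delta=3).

1

t0.Δ0 clk=0 q=1 p=1
t0.Δ1 clk=1 q=1 p=1
t0.Δ2 clk=1 q=0 p=1
t0.Δ3 clk=1 q=0 p=0
t1.Δ0 clk=1 q=0 p=0
t1.Δ1 clk=0 q=0 p=0
t2.Δ0 clk=0 q=0 p=0
t2.Δ1 clk=1 q=0 p=0
t2.Δ2 clk=1 q=1 p=0
t2.Δ3 clk=1 q=1 p=1
t3.Δ0 clk=1 q=1 p=1
t3.Δ1 clk=0 q=1 p=1
t4.Δ0 clk=0 q=1 p=1
t4.Δ1 clk=1 q=1 p=1
t4.Δ2 clk=1 q=0 p=1
t4.Δ3 clk=1 q=0 p=0
t5.Δ0 clk=1 q=0 p=0
t5.Δ1 clk=0 q=0 p=0
t6.Δ0 clk=0 q=0 p=0
t6.Δ1 clk=1 q=0 p=0
t6.Δ2 clk=1 q=1 p=0
t6.Δ3 clk=1 q=1 p=1
t7.Δ0 clk=1 q=1 p=1
t7.Δ1 clk=0 q=1 p=1
t8.Δ0 clk=0 q=1 p=1
t8.Δ1 clk=1 q=1 p=1
t8.Δ2 clk=1 q=0 p=1
t8.Δ3 clk=1 q=0 p=0
t9.Δ0 clk=1 q=0 p=0
t9.Δ1 clk=0 q=0 p=0
t10.Δ0 clk=0 q=0 p=0
t10.Δ1 clk=1 q=0 p=0
t10.Δ2 clk=1 q=1 p=0
t10.Δ3 clk=1 q=1 p=1
t11.Δ0 clk=1 q=1 p=1
t11.Δ1 clk=0 q=1 p=1
t12.Δ0 clk=0 q=1 p=1
t12.Δ1 clk=1 q=1 p=1
t12.Δ2 clk=1 q=0 p=1
t12.Δ3 clk=1 q=0 p=0
t13.Δ0 clk=1 q=0 p=0
t13.Δ1 clk=0 q=0 p=0
t14.Δ0 clk=0 q=0 p=0
t14.Δ1 clk=1 q=0 p=0
t14.Δ2 clk=1 q=1 p=0
t14.Δ3 clk=1 q=1 p=1
t15.Δ0 clk=1 q=1 p=1
t15.Δ1 clk=0 q=1 p=1
t16.Δ0 clk=0 q=1 p=1
t16.Δ1 clk=1 q=1 p=1
t16.Δ2 clk=1 q=0 p=1
t16.Δ3 clk=1 q=0 p=0
t17.Δ0 clk=1 q=0 p=0
t17.Δ1 clk=0 q=0 p=0
t18.Δ0 clk=0 q=0 p=0
t18.Δ1 clk=1 q=0 p=0
t18.Δ2 clk=1 q=1 p=0
t18.Δ3 clk=1 q=1 p=1
t19.Δ0 clk=1 q=1 p=1
t19.Δ1 clk=0 q=1 p=1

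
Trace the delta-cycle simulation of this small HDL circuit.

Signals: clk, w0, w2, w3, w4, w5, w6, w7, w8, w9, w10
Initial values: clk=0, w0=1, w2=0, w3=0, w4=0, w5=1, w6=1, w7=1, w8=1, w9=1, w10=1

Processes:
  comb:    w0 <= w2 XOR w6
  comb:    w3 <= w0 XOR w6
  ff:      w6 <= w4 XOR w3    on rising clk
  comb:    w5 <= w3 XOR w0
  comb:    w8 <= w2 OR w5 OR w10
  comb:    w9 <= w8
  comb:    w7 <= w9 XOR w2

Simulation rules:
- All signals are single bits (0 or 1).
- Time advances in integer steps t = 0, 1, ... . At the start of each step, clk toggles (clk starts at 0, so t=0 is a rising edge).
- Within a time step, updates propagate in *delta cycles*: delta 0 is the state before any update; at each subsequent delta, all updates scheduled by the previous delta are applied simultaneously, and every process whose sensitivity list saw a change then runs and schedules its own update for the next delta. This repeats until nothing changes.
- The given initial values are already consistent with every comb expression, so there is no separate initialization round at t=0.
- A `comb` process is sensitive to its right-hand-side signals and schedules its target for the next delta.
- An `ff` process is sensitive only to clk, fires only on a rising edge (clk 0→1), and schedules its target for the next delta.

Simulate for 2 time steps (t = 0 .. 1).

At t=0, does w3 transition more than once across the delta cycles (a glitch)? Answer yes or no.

yes

[bits: clk,w6,w4,w5,w7,w9,w0,w8,w10,w2,w3]
t=0: Δ0=01011111100 Δ1=11011111100 Δ2=10011111100 Δ3=10011101101 Δ4=10011101100 Δ5=10001101100 | 5Δ
t=1: Δ0=10001101100 Δ1=00001101100 | 1Δ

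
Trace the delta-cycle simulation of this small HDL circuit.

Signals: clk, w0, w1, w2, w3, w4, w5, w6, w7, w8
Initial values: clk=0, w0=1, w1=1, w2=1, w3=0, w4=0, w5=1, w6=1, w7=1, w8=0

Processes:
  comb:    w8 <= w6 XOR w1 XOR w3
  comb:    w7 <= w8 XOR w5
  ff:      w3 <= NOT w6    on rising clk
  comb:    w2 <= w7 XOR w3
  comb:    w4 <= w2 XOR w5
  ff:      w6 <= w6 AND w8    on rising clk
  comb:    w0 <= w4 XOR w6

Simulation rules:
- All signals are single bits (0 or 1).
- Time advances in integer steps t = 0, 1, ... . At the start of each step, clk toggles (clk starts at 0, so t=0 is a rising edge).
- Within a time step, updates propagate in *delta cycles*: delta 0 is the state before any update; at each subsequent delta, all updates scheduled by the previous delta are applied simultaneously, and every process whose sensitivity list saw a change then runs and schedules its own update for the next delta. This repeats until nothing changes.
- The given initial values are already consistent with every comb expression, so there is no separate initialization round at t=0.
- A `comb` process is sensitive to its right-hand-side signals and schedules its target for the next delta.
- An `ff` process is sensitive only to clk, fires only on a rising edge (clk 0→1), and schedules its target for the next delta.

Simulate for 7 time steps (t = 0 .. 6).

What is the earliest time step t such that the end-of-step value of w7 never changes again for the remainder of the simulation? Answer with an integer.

2

t0.Δ0 w2=1 w0=1 clk=0 w4=0 w6=1 w1=1 w5=1 w7=1 w8=0 w3=0
t0.Δ1 w2=1 w0=1 clk=1 w4=0 w6=1 w1=1 w5=1 w7=1 w8=0 w3=0
t0.Δ2 w2=1 w0=1 clk=1 w4=0 w6=0 w1=1 w5=1 w7=1 w8=0 w3=0
t0.Δ3 w2=1 w0=0 clk=1 w4=0 w6=0 w1=1 w5=1 w7=1 w8=1 w3=0
t0.Δ4 w2=1 w0=0 clk=1 w4=0 w6=0 w1=1 w5=1 w7=0 w8=1 w3=0
t0.Δ5 w2=0 w0=0 clk=1 w4=0 w6=0 w1=1 w5=1 w7=0 w8=1 w3=0
t0.Δ6 w2=0 w0=0 clk=1 w4=1 w6=0 w1=1 w5=1 w7=0 w8=1 w3=0
t0.Δ7 w2=0 w0=1 clk=1 w4=1 w6=0 w1=1 w5=1 w7=0 w8=1 w3=0
t1.Δ0 w2=0 w0=1 clk=1 w4=1 w6=0 w1=1 w5=1 w7=0 w8=1 w3=0
t1.Δ1 w2=0 w0=1 clk=0 w4=1 w6=0 w1=1 w5=1 w7=0 w8=1 w3=0
t2.Δ0 w2=0 w0=1 clk=0 w4=1 w6=0 w1=1 w5=1 w7=0 w8=1 w3=0
t2.Δ1 w2=0 w0=1 clk=1 w4=1 w6=0 w1=1 w5=1 w7=0 w8=1 w3=0
t2.Δ2 w2=0 w0=1 clk=1 w4=1 w6=0 w1=1 w5=1 w7=0 w8=1 w3=1
t2.Δ3 w2=1 w0=1 clk=1 w4=1 w6=0 w1=1 w5=1 w7=0 w8=0 w3=1
t2.Δ4 w2=1 w0=1 clk=1 w4=0 w6=0 w1=1 w5=1 w7=1 w8=0 w3=1
t2.Δ5 w2=0 w0=0 clk=1 w4=0 w6=0 w1=1 w5=1 w7=1 w8=0 w3=1
t2.Δ6 w2=0 w0=0 clk=1 w4=1 w6=0 w1=1 w5=1 w7=1 w8=0 w3=1
t2.Δ7 w2=0 w0=1 clk=1 w4=1 w6=0 w1=1 w5=1 w7=1 w8=0 w3=1
t3.Δ0 w2=0 w0=1 clk=1 w4=1 w6=0 w1=1 w5=1 w7=1 w8=0 w3=1
t3.Δ1 w2=0 w0=1 clk=0 w4=1 w6=0 w1=1 w5=1 w7=1 w8=0 w3=1
t4.Δ0 w2=0 w0=1 clk=0 w4=1 w6=0 w1=1 w5=1 w7=1 w8=0 w3=1
t4.Δ1 w2=0 w0=1 clk=1 w4=1 w6=0 w1=1 w5=1 w7=1 w8=0 w3=1
t5.Δ0 w2=0 w0=1 clk=1 w4=1 w6=0 w1=1 w5=1 w7=1 w8=0 w3=1
t5.Δ1 w2=0 w0=1 clk=0 w4=1 w6=0 w1=1 w5=1 w7=1 w8=0 w3=1
t6.Δ0 w2=0 w0=1 clk=0 w4=1 w6=0 w1=1 w5=1 w7=1 w8=0 w3=1
t6.Δ1 w2=0 w0=1 clk=1 w4=1 w6=0 w1=1 w5=1 w7=1 w8=0 w3=1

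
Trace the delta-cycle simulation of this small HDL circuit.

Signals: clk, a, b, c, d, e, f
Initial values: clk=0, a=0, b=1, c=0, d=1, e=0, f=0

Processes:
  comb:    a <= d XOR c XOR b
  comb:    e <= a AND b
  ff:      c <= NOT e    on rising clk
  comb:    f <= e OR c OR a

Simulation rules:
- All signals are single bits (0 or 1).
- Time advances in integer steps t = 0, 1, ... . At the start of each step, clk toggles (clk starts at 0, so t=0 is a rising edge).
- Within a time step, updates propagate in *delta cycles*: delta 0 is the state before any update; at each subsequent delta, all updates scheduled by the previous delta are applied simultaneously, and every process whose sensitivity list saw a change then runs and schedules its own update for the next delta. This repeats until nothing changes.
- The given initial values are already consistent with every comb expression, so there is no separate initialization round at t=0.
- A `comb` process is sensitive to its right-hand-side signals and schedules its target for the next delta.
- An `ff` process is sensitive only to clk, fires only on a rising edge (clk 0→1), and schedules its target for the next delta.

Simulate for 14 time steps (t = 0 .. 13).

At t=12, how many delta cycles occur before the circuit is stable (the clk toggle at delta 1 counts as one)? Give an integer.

4

t=0 Δ0: clk=0 c=0 d=1 a=0 b=1 e=0 f=0
  Δ1: clk:0→1
  Δ2: c:0→1
  Δ3: a:0→1, f:0→1
  Δ4: e:0→1
  (4Δ to stable)
t=1 Δ0: clk=1 c=1 d=1 a=1 b=1 e=1 f=1
  Δ1: clk:1→0
  (1Δ to stable)
t=2 Δ0: clk=0 c=1 d=1 a=1 b=1 e=1 f=1
  Δ1: clk:0→1
  Δ2: c:1→0
  Δ3: a:1→0
  Δ4: e:1→0
  Δ5: f:1→0
  (5Δ to stable)
t=3 Δ0: clk=1 c=0 d=1 a=0 b=1 e=0 f=0
  Δ1: clk:1→0
  (1Δ to stable)
t=4 Δ0: clk=0 c=0 d=1 a=0 b=1 e=0 f=0
  Δ1: clk:0→1
  Δ2: c:0→1
  Δ3: a:0→1, f:0→1
  Δ4: e:0→1
  (4Δ to stable)
t=5 Δ0: clk=1 c=1 d=1 a=1 b=1 e=1 f=1
  Δ1: clk:1→0
  (1Δ to stable)
t=6 Δ0: clk=0 c=1 d=1 a=1 b=1 e=1 f=1
  Δ1: clk:0→1
  Δ2: c:1→0
  Δ3: a:1→0
  Δ4: e:1→0
  Δ5: f:1→0
  (5Δ to stable)
t=7 Δ0: clk=1 c=0 d=1 a=0 b=1 e=0 f=0
  Δ1: clk:1→0
  (1Δ to stable)
t=8 Δ0: clk=0 c=0 d=1 a=0 b=1 e=0 f=0
  Δ1: clk:0→1
  Δ2: c:0→1
  Δ3: a:0→1, f:0→1
  Δ4: e:0→1
  (4Δ to stable)
t=9 Δ0: clk=1 c=1 d=1 a=1 b=1 e=1 f=1
  Δ1: clk:1→0
  (1Δ to stable)
t=10 Δ0: clk=0 c=1 d=1 a=1 b=1 e=1 f=1
  Δ1: clk:0→1
  Δ2: c:1→0
  Δ3: a:1→0
  Δ4: e:1→0
  Δ5: f:1→0
  (5Δ to stable)
t=11 Δ0: clk=1 c=0 d=1 a=0 b=1 e=0 f=0
  Δ1: clk:1→0
  (1Δ to stable)
t=12 Δ0: clk=0 c=0 d=1 a=0 b=1 e=0 f=0
  Δ1: clk:0→1
  Δ2: c:0→1
  Δ3: a:0→1, f:0→1
  Δ4: e:0→1
  (4Δ to stable)
t=13 Δ0: clk=1 c=1 d=1 a=1 b=1 e=1 f=1
  Δ1: clk:1→0
  (1Δ to stable)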